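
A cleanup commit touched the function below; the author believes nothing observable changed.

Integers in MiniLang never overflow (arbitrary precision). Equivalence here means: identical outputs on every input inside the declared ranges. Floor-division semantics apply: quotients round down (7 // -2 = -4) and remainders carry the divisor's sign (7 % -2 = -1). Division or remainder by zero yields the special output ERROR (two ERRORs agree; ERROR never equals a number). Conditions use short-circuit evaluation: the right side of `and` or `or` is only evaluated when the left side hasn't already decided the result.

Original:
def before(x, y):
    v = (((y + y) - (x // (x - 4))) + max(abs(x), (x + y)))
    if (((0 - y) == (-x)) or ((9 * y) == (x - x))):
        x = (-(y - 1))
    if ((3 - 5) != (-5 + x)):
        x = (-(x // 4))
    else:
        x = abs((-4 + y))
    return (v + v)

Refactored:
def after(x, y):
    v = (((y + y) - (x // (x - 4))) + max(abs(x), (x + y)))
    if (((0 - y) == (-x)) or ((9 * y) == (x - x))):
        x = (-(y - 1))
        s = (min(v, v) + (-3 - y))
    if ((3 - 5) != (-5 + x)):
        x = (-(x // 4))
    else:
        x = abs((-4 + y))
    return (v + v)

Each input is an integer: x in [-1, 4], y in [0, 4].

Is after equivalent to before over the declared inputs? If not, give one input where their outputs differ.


The two are interchangeable: arithmetic usage differs, and constant usage differs, and local variable names differ, and statement counts differ, and min/max/abs usage differs, and every declared input agrees.
As a probe, take x=4, y=1: before runs hits division by zero so the output is ERROR; after runs hits division by zero so the output is ERROR; both end at ERROR.
Across all 30 domain points the two functions coincide.
verdict: equivalent


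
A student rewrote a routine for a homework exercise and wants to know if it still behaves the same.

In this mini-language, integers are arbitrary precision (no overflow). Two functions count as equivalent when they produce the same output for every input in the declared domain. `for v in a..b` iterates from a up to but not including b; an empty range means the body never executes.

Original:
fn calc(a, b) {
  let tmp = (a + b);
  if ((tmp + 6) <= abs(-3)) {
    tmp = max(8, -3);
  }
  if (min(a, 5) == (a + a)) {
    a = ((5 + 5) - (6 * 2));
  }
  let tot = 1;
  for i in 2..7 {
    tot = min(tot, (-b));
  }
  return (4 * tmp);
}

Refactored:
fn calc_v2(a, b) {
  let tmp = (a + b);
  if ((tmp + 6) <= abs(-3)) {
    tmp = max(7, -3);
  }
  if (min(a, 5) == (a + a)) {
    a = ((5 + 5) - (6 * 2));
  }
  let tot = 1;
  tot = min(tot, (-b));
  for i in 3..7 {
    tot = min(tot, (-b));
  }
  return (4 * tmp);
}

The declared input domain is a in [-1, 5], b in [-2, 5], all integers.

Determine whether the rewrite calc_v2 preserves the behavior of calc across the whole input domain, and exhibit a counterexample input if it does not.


There is a counterexample at a=-1, b=-2: 32 on one side, 28 on the other.
calc: tmp becomes -3; next ((tmp + 6) <= abs(-3)) evaluates to true; next tmp becomes 8; next (min(a, 5) == (a + a)) evaluates to false; next tot becomes 1; next at i=2:; next tot becomes 1; next at i=3:; next tot becomes 1; next at i=4:; next tot becomes 1; next at i=5:; next tot becomes 1; next at i=6:; next tot becomes 1; next final value 32
calc_v2: tmp becomes -3; next ((tmp + 6) <= abs(-3)) evaluates to true; next tmp becomes 7; next (min(a, 5) == (a + a)) evaluates to false; next tot becomes 1; next tot becomes 1; next at i=3:; next tot becomes 1; next at i=4:; next tot becomes 1; next at i=5:; next tot becomes 1; next at i=6:; next tot becomes 1; next final value 28
verdict: not equivalent; witness: a=-1, b=-2


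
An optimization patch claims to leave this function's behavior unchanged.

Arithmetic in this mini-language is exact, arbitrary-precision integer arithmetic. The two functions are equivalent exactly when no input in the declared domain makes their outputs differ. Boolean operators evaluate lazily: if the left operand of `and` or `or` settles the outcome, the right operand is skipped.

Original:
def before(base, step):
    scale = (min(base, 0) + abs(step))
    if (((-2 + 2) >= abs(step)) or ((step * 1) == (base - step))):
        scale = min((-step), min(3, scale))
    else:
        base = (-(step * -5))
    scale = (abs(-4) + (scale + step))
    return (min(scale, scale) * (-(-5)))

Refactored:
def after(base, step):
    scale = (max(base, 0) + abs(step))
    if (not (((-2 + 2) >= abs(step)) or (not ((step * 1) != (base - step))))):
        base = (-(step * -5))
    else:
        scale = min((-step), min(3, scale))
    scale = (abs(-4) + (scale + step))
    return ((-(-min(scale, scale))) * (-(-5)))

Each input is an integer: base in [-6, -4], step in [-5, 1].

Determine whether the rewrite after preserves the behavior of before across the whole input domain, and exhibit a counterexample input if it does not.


Consider the input base=-6, step=-5.
before: scale=-1, then (((-2 + 2) >= abs(step)) or ((step * 1) == (base - step))) is false, then base=-25, then scale=-2, then returns -10
after: scale=5, then (not (((-2 + 2) >= abs(step)) or (not ((step * 1) != (base - step))))) is true, then base=-25, then scale=4, then returns 20
-10 against 20: the behavior changed.
verdict: not equivalent; witness: base=-6, step=-5


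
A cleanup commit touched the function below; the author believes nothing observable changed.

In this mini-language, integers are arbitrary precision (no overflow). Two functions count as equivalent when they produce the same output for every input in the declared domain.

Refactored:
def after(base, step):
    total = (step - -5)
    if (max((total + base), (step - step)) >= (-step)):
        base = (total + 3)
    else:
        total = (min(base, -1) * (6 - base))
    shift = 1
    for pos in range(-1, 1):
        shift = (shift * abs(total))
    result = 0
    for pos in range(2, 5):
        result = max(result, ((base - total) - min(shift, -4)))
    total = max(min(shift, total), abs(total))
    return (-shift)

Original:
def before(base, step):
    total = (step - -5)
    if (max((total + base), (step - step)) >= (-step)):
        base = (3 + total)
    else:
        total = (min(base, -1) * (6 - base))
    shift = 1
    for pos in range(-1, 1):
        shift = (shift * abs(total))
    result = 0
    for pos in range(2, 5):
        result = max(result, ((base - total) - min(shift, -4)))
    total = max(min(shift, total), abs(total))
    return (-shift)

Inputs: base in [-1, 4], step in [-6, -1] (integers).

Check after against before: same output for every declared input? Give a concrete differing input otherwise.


Changes here: same computation, different form; the full 36-point sweep finds no disagreement.
verdict: equivalent


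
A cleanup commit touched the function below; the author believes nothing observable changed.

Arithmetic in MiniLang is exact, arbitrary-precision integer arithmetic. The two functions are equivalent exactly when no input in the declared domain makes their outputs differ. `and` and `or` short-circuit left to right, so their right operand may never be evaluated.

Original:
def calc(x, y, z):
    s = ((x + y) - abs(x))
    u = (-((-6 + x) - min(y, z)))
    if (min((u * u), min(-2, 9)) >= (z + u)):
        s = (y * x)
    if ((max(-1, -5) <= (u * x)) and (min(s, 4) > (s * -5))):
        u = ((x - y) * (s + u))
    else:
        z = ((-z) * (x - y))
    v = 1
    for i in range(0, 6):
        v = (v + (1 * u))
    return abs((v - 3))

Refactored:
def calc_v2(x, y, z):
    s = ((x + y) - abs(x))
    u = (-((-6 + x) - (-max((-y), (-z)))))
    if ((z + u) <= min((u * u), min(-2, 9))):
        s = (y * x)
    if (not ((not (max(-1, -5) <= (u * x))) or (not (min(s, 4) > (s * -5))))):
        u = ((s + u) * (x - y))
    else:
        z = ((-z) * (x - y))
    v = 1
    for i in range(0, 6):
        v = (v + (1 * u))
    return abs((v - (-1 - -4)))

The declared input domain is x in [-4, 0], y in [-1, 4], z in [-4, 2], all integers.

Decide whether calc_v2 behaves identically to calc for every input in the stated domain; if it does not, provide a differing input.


Behavior is preserved: although arithmetic usage differs; also min/max/abs usage differs; also boolean connective usage differs; also comparison usage differs; also constant usage differs, the outputs never diverge.
Tracing x=0, y=3, z=0: calc: s=3, then u=6, then (min((u * u), min(-2, 9)) >= (z + u)) is false, then ((max(-1, -5) <= (u * x)) and (min(s, 4) > (s * -5))) is true, then u=-27, then v=1, then (i=0), then v=-26, then (i=1), then v=-53, then (i=2), then v=-80, then (i=3), then v=-107, then (i=4), then v=-134, then (i=5), then v=-161, then returns 164 | calc_v2: s=3, then u=6, then ((z + u) <= min((u * u), min(-2, 9))) is false, then (not ((not (max(-1, -5) <= (u * x))) or (not (min(s, 4) > (s * -5))))) is true, then u=-27, then v=1, then (i=0), then v=-26, then (i=1), then v=-53, then (i=2), then v=-80, then (i=3), then v=-107, then (i=4), then v=-134, then (i=5), then v=-161, then returns 164 — matching result 164.
Checked all 210 inputs in the declared domain: the outputs agree on every one.
verdict: equivalent


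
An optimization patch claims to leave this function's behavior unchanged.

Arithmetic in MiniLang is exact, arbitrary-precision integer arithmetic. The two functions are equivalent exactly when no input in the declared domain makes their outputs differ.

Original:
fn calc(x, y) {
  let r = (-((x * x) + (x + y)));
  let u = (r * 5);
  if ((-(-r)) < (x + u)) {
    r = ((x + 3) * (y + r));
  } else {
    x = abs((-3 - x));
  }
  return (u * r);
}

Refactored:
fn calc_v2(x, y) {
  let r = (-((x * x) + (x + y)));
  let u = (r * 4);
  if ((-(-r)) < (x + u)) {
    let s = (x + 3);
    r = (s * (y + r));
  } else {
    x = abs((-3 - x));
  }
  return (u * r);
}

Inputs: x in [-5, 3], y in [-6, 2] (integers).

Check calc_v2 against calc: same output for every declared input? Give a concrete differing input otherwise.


Not equivalent: x=-5, y=-6 separates them (980 vs 784).
calc: r := -14 | u := -70 | ((-(-r)) < (x + u)): false | x := 2 | result 980
calc_v2: r := -14 | u := -56 | ((-(-r)) < (x + u)): false | x := 2 | result 784
verdict: not equivalent; witness: x=-5, y=-6


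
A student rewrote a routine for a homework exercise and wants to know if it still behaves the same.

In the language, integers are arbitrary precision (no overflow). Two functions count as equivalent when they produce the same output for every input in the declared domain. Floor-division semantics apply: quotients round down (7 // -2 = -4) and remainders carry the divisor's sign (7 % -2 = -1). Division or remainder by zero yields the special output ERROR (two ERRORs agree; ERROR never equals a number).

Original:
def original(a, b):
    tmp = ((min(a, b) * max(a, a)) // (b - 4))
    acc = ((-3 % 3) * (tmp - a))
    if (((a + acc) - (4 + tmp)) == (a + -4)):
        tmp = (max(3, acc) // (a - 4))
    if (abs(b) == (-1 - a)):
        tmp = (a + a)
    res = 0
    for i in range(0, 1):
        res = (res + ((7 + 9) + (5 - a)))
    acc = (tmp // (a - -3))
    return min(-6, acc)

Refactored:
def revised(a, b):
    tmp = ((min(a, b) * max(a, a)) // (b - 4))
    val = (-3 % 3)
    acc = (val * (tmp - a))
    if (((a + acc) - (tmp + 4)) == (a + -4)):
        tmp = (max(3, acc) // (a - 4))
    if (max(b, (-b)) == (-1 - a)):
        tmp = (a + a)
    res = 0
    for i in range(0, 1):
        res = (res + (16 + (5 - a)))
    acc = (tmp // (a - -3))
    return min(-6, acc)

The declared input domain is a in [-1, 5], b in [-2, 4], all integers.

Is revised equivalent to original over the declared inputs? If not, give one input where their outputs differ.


Comparing the listings, the differences include: local variable names differ; statement counts differ; min/max/abs usage differs; constant usage differs; arithmetic usage differs.
One worked example (a=5, b=0) — original: tmp becomes 0; next acc becomes 0; next (((a + acc) - (4 + tmp)) == (a + -4)) evaluates to true; next tmp becomes 3; next (abs(b) == (-1 - a)) evaluates to false; next res becomes 0; next at i=0:; next res becomes 16; next acc becomes 0; next final value -6; revised: tmp becomes 0; next val becomes 0; next acc becomes 0; next (((a + acc) - (tmp + 4)) == (a + -4)) evaluates to true; next tmp becomes 3; next (max(b, (-b)) == (-1 - a)) evaluates to false; next res becomes 0; next at i=0:; next res becomes 16; next acc becomes 0; next final value -6; agreement on -6.
Every one of the 49 inputs gives matching results.
verdict: equivalent


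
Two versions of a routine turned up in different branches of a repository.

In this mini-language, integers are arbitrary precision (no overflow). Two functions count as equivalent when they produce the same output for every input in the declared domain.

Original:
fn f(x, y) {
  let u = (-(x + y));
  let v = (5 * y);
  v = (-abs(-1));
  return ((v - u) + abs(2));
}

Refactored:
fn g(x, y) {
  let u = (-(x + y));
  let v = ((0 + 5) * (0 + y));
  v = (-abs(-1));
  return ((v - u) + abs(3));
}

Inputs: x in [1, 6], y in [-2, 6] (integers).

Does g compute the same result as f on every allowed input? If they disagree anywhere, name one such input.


Try x=1, y=-2.
f: u := 1 | v := -10 | v := -1 | result 0
g: u := 1 | v := -10 | v := -1 | result 1
0 vs 1 — the two versions disagree here.
verdict: not equivalent; witness: x=1, y=-2


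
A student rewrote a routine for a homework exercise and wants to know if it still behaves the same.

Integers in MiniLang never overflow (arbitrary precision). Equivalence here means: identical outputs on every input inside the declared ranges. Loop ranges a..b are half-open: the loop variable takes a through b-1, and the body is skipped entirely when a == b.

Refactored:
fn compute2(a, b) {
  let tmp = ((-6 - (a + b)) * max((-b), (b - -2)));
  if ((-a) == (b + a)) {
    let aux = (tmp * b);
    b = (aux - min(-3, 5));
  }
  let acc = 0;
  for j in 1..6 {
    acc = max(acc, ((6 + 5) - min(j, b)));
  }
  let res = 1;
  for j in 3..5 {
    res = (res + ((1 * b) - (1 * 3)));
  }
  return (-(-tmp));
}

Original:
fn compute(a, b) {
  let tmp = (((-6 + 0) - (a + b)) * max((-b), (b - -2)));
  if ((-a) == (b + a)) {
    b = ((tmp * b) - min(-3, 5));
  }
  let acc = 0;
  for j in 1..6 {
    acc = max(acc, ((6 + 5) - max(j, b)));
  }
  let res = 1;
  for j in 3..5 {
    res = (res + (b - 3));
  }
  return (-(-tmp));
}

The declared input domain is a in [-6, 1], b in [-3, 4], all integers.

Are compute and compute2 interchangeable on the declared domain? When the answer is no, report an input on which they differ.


The suspicious edit (`max(j, b)` became `min(j, b)`) never changes the result for any input inside the declared domain.
Spot check at a=-5, b=2 — compute: tmp = -12; ((-a) == (b + a)) -> false; acc = 0; [j=1]; acc = 9; [j=2]; acc = 9; [j=3]; acc = 9; [j=4]; acc = 9; [j=5]; acc = 9; res = 1; [j=3]; res = 0; [j=4]; res = -1; return -12. compute2: tmp = -12; ((-a) == (b + a)) -> false; acc = 0; [j=1]; acc = 10; [j=2]; acc = 10; [j=3]; acc = 10; [j=4]; acc = 10; [j=5]; acc = 10; res = 1; [j=3]; res = 0; [j=4]; res = -1; return -12. Both give -12.
Checked all 64 inputs in the declared domain: the outputs agree on every one.
verdict: equivalent


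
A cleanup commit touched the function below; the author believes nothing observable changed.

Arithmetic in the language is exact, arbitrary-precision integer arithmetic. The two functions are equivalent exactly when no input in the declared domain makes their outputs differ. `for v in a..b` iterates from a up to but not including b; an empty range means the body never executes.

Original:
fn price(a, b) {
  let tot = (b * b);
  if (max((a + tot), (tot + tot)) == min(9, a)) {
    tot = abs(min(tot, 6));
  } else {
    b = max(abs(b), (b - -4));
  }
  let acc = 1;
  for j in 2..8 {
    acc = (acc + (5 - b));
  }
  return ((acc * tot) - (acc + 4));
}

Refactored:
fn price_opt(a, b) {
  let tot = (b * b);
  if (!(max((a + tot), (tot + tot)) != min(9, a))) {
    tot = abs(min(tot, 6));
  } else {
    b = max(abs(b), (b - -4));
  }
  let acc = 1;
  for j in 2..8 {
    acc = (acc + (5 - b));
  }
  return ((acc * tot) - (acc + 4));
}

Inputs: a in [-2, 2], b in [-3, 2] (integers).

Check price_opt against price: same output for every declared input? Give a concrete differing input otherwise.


The two are interchangeable: comparison usage differs; boolean connective usage differs, and every declared input agrees.
Spot check at a=2, b=0 — price: tot becomes 0; next (max((a + tot), (tot + tot)) == min(9, a)) evaluates to true; next tot becomes 0; next acc becomes 1; next at j=2:; next acc becomes 6; next at j=3:; next acc becomes 11; next at j=4:; next acc becomes 16; next at j=5:; next acc becomes 21; next at j=6:; next acc becomes 26; next at j=7:; next acc becomes 31; next final value -35. price_opt: tot becomes 0; next (!(max((a + tot), (tot + tot)) != min(9, a))) evaluates to true; next tot becomes 0; next acc becomes 1; next at j=2:; next acc becomes 6; next at j=3:; next acc becomes 11; next at j=4:; next acc becomes 16; next at j=5:; next acc becomes 21; next at j=6:; next acc becomes 26; next at j=7:; next acc becomes 31; next final value -35. Both give -35.
Sweeping the whole domain (30 inputs) finds no disagreement.
verdict: equivalent


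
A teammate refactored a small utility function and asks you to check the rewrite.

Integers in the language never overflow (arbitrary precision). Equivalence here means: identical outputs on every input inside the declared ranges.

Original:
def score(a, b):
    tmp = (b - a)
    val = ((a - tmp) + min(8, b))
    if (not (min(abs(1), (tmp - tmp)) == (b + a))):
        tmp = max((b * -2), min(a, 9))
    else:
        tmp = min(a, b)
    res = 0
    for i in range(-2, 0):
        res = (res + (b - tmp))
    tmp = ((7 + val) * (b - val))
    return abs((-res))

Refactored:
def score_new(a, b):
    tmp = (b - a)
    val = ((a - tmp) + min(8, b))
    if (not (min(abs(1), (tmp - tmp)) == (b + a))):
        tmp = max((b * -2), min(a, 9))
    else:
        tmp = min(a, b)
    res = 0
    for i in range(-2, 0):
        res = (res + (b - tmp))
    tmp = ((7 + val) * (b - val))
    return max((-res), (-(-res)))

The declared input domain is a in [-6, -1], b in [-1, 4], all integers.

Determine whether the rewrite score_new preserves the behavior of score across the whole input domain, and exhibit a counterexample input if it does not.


Behavior is preserved: although min/max/abs usage differs, the outputs never diverge.
As a probe, take a=-4, b=3: score runs tmp = 7; val = -8; (not (min(abs(1), (tmp - tmp)) == (b + a))) -> true; tmp = -4; res = 0; [i=-2]; res = 7; [i=-1]; res = 14; tmp = -11; return 14; score_new runs tmp = 7; val = -8; (not (min(abs(1), (tmp - tmp)) == (b + a))) -> true; tmp = -4; res = 0; [i=-2]; res = 7; [i=-1]; res = 14; tmp = -11; return 14; both end at 14.
Every one of the 36 inputs gives matching results.
verdict: equivalent


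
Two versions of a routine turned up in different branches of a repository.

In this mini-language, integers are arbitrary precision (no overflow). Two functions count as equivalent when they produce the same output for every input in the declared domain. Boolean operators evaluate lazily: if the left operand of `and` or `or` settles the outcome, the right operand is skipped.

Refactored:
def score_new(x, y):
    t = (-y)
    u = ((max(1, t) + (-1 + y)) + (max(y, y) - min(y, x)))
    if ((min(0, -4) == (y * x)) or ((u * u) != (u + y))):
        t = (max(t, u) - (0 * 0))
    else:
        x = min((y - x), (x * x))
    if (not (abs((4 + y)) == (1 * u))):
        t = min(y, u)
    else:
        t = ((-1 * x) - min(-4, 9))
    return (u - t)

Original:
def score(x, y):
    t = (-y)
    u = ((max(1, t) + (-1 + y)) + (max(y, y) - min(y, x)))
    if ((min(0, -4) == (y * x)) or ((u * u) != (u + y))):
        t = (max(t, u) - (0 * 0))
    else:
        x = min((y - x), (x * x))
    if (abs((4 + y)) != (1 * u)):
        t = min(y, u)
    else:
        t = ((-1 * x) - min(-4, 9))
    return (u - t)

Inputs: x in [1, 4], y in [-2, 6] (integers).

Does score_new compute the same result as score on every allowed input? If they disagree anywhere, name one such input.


The two are interchangeable: boolean connective usage differs, comparison usage differs, and every declared input agrees.
Spot check at x=1, y=6 — score: t := -6 | u := 11 | ((min(0, -4) == (y * x)) or ((u * u) != (u + y))): true | t := 11 | (abs((4 + y)) != (1 * u)): true | t := 6 | result 5. score_new: t := -6 | u := 11 | ((min(0, -4) == (y * x)) or ((u * u) != (u + y))): true | t := 11 | (not (abs((4 + y)) == (1 * u))): true | t := 6 | result 5. Both give 5.
Across all 36 domain points the two functions coincide.
verdict: equivalent


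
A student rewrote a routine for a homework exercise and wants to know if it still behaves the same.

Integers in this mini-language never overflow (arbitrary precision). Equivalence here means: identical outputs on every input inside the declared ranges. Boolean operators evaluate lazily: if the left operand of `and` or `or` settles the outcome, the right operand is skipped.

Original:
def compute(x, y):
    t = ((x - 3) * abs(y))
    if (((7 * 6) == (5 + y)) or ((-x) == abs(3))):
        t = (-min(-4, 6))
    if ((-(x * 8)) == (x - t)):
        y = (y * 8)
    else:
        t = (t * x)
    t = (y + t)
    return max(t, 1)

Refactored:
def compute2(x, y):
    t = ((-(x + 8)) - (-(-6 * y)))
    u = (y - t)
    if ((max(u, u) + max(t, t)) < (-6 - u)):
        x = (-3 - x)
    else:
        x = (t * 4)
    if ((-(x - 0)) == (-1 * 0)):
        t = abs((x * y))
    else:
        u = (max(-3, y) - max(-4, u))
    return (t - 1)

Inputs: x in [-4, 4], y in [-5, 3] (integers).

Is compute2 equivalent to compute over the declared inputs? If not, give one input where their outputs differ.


Consider the input x=-4, y=-5.
compute: t = -35; (((7 * 6) == (5 + y)) or ((-x) == abs(3))) -> false; ((-(x * 8)) == (x - t)) -> false; t = 140; t = 135; return 135
compute2: t = 26; u = -31; ((max(u, u) + max(t, t)) < (-6 - u)) -> true; x = 1; ((-(x - 0)) == (-1 * 0)) -> false; u = 1; return 25
135 != 25, so the rewrite changes behavior.
verdict: not equivalent; witness: x=-4, y=-5


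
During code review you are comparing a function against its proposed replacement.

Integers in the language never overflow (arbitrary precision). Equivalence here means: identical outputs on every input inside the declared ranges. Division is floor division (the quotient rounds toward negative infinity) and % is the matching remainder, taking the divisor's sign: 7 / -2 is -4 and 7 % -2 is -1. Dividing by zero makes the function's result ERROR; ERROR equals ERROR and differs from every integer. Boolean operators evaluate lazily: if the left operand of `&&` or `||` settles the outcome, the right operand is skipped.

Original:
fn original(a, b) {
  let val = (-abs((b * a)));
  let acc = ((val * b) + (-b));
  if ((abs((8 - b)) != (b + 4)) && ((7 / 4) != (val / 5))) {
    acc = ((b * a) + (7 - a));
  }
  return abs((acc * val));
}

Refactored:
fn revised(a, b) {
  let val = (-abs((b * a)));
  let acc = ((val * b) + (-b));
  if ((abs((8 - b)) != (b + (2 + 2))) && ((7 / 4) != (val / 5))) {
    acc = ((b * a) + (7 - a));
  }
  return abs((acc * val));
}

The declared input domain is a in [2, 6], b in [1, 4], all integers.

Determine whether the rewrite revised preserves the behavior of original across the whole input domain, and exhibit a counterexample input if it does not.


Side by side, the visible changes include: arithmetic usage differs; also constant usage differs.
As a probe, take a=2, b=2: original runs val = -4; acc = -10; ((abs((8 - b)) != (b + 4)) && ((7 / 4) != (val / 5))) -> false; return 40; revised runs val = -4; acc = -10; ((abs((8 - b)) != (b + (2 + 2))) && ((7 / 4) != (val / 5))) -> false; return 40; both end at 40.
An exhaustive pass over the 20 declared inputs shows identical outputs.
verdict: equivalent


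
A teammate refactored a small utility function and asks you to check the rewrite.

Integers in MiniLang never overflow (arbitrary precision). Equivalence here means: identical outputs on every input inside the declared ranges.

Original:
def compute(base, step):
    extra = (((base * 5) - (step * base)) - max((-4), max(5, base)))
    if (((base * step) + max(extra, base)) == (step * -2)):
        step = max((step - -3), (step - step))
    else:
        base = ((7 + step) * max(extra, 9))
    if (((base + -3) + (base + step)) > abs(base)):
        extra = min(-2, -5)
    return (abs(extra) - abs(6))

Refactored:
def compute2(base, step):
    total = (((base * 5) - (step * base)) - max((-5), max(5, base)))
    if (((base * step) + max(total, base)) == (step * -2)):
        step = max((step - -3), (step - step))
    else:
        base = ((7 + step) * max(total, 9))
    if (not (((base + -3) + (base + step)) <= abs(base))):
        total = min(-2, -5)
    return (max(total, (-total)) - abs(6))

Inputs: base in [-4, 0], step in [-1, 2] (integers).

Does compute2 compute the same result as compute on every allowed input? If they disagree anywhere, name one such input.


Equivalent. The suspicious edit (`4` became `5`) never changes the result for any input inside the declared domain.
Sweeping the whole domain (20 inputs) finds no disagreement.
One worked example (base=-2, step=-1) — compute: extra = -17; (((base * step) + max(extra, base)) == (step * -2)) -> false; base = 54; (((base + -3) + (base + step)) > abs(base)) -> true; extra = -5; return -1; compute2: total = -17; (((base * step) + max(total, base)) == (step * -2)) -> false; base = 54; (not (((base + -3) + (base + step)) <= abs(base))) -> true; total = -5; return -1; agreement on -1.
verdict: equivalent


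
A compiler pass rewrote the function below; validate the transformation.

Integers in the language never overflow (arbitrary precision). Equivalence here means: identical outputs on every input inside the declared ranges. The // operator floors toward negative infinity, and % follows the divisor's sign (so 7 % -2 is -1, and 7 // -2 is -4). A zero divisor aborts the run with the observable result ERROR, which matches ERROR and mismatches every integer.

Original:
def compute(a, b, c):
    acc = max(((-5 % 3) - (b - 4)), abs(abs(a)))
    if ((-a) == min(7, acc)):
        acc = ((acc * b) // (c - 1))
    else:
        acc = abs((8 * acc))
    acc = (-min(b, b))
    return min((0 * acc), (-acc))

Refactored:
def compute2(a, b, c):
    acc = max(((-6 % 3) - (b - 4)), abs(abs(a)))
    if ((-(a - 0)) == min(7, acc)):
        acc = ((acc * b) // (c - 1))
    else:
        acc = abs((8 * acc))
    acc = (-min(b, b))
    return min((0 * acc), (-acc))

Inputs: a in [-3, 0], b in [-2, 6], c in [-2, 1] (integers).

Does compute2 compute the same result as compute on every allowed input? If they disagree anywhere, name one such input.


Not equivalent: a=-3, b=1, c=1 separates them (0 vs ERROR).
compute: acc becomes 4; next ((-a) == min(7, acc)) evaluates to false; next acc becomes 32; next acc becomes -1; next final value 0
compute2: acc becomes 3; next ((-(a - 0)) == min(7, acc)) evaluates to true; next hits division by zero so the output is ERROR
verdict: not equivalent; witness: a=-3, b=1, c=1


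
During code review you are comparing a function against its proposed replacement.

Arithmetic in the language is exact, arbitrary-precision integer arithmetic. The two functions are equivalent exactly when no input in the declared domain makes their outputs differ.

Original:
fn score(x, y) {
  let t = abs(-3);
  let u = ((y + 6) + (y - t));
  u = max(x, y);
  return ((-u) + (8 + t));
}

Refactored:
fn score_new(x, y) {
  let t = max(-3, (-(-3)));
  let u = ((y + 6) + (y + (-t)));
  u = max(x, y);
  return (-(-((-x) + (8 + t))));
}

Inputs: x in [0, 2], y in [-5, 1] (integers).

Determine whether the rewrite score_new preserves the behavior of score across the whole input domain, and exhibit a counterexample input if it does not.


Run the pair on x=0, y=1.
score: t = 3; u = 5; u = 1; return 10
score_new: t = 3; u = 5; u = 1; return 11
10 != 11, so the rewrite changes behavior.
verdict: not equivalent; witness: x=0, y=1


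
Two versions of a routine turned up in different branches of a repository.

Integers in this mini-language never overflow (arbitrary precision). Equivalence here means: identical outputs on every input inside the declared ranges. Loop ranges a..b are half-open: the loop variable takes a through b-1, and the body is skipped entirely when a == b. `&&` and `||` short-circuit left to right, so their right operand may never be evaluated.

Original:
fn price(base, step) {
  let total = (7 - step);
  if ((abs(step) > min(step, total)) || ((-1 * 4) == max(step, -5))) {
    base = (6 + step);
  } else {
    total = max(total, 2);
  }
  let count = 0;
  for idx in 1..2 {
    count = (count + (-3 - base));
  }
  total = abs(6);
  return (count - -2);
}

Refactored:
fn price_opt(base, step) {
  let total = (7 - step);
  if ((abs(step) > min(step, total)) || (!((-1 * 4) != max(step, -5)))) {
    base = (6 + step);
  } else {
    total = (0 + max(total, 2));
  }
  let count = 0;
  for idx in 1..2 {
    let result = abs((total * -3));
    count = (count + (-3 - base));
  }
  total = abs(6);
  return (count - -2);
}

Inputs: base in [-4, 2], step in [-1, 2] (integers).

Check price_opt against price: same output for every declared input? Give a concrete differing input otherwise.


The two are interchangeable: local variable names differ; also constant usage differs; also statement counts differ; also arithmetic usage differs; also comparison usage differs; also min/max/abs usage differs; also boolean connective usage differs, and every declared input agrees.
As a probe, take base=-3, step=-1: price runs total=8, then ((abs(step) > min(step, total)) || ((-1 * 4) == max(step, -5))) is true, then base=5, then count=0, then (idx=1), then count=-8, then total=6, then returns -6; price_opt runs total=8, then ((abs(step) > min(step, total)) || (!((-1 * 4) != max(step, -5)))) is true, then base=5, then count=0, then (idx=1), then result=24, then count=-8, then total=6, then returns -6; both end at -6.
An exhaustive pass over the 28 declared inputs shows identical outputs.
verdict: equivalent


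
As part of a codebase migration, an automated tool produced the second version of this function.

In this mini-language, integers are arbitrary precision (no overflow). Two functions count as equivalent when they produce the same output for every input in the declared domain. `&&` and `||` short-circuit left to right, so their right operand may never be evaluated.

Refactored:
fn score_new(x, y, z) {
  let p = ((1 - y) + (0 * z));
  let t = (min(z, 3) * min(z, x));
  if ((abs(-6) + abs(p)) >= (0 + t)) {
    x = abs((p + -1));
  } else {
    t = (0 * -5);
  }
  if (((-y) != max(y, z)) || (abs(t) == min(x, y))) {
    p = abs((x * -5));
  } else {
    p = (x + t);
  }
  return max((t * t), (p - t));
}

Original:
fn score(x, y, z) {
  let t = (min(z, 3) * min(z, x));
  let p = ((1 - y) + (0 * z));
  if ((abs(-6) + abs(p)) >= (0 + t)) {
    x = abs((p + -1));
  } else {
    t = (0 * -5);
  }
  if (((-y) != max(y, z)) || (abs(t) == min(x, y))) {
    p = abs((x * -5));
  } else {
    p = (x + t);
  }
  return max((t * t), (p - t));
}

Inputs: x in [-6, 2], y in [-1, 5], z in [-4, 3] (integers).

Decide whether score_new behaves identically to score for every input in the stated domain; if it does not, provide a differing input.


Differences: same computation, different form — yet all 504 inputs agree.
verdict: equivalent


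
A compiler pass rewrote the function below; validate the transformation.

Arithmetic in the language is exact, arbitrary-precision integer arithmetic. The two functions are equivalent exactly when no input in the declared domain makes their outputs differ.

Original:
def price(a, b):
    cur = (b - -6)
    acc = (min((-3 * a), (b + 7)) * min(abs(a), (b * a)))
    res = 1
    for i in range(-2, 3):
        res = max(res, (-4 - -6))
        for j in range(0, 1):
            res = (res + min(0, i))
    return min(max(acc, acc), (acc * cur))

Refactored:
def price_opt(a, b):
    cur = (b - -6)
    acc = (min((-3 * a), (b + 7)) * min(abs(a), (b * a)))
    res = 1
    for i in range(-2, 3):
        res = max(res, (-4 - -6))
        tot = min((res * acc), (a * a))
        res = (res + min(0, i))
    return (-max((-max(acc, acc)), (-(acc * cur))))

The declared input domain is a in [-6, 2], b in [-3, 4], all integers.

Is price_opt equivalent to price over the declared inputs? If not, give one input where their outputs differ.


Comparing the listings, the differences include: arithmetic usage differs, and loop structure differs, and min/max/abs usage differs, and local variable names differ.
Spot check at a=-1, b=1 — price: cur=7, then acc=-3, then res=1, then (i=-2), then res=2, then (j=0), then res=0, then (i=-1), then res=2, then (j=0), then res=1, then (i=0), then res=2, then (j=0), then res=2, then (i=1), then res=2, then (j=0), then res=2, then (i=2), then res=2, then (j=0), then res=2, then returns -21. price_opt: cur=7, then acc=-3, then res=1, then (i=-2), then res=2, then tot=-6, then res=0, then (i=-1), then res=2, then tot=-6, then res=1, then (i=0), then res=2, then tot=-6, then res=2, then (i=1), then res=2, then tot=-6, then res=2, then (i=2), then res=2, then tot=-6, then res=2, then returns -21. Both give -21.
Sweeping the whole domain (72 inputs) finds no disagreement.
verdict: equivalent


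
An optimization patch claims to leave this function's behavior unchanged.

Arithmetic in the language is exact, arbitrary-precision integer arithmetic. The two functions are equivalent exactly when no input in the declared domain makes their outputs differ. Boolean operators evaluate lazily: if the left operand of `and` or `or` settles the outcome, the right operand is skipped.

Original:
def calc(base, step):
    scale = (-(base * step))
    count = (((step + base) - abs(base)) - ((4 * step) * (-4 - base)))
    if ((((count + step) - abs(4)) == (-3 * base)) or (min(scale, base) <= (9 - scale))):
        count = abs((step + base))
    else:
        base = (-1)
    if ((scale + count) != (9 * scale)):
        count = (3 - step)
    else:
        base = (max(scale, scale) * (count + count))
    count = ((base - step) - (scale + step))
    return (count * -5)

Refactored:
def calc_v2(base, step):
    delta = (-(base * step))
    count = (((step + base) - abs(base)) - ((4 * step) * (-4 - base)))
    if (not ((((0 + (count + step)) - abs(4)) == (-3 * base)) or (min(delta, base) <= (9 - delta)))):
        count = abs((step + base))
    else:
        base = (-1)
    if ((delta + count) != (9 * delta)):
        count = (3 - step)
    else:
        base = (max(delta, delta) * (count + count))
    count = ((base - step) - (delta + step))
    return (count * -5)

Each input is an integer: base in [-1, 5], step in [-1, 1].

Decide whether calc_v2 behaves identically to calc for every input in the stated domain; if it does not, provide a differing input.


The rewrite breaks on base=0, step=-1, where the results are -10 and -5.
calc: scale := 0 | count := -17 | ((((count + step) - abs(4)) == (-3 * base)) or (min(scale, base) <= (9 - scale))): true | count := 1 | ((scale + count) != (9 * scale)): true | count := 4 | count := 2 | result -10
calc_v2: delta := 0 | count := -17 | (not ((((0 + (count + step)) - abs(4)) == (-3 * base)) or (min(delta, base) <= (9 - delta)))): false | base := -1 | ((delta + count) != (9 * delta)): true | count := 4 | count := 1 | result -5
verdict: not equivalent; witness: base=0, step=-1


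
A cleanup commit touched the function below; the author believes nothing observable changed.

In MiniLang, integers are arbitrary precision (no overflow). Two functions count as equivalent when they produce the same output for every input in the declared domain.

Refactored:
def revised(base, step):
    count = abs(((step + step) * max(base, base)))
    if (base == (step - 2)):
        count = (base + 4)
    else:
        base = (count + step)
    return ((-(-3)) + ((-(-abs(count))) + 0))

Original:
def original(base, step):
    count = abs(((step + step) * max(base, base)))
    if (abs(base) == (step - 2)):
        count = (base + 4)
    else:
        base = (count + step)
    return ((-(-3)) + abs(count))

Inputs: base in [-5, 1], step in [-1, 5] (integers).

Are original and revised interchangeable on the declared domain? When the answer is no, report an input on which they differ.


Evaluate both at base=-3, step=-1.
original: count becomes 6; next (abs(base) == (step - 2)) evaluates to false; next base becomes 5; next final value 9
revised: count becomes 6; next (base == (step - 2)) evaluates to true; next count becomes 1; next final value 4
9 against 4: the behavior changed.
verdict: not equivalent; witness: base=-3, step=-1


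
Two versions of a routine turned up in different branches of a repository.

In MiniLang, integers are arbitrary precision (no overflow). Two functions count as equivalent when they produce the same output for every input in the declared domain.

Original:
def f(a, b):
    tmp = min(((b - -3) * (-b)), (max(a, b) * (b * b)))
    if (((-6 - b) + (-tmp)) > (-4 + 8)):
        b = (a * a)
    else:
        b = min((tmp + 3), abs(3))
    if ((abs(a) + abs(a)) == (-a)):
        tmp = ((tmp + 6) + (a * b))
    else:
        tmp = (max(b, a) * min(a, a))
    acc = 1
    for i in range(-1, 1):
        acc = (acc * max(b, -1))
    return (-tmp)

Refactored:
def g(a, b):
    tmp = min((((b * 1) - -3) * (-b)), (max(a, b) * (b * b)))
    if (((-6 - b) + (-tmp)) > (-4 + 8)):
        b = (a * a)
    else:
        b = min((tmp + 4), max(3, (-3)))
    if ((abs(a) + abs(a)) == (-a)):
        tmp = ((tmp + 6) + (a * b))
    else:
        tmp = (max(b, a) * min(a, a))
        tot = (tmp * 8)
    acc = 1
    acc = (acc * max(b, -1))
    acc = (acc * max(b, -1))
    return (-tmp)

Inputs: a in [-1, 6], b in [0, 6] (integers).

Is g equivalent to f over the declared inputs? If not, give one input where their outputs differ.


Evaluate both at a=-1, b=1.
f: tmp := -4 | (((-6 - b) + (-tmp)) > (-4 + 8)): false | b := -1 | ((abs(a) + abs(a)) == (-a)): false | tmp := 1 | acc := 1 | iter i=-1: | acc := -1 | iter i=0: | acc := 1 | result -1
g: tmp := -4 | (((-6 - b) + (-tmp)) > (-4 + 8)): false | b := 0 | ((abs(a) + abs(a)) == (-a)): false | tmp := 0 | tot := 0 | acc := 1 | acc := 0 | acc := 0 | result 0
-1 != 0, so the rewrite changes behavior.
verdict: not equivalent; witness: a=-1, b=1


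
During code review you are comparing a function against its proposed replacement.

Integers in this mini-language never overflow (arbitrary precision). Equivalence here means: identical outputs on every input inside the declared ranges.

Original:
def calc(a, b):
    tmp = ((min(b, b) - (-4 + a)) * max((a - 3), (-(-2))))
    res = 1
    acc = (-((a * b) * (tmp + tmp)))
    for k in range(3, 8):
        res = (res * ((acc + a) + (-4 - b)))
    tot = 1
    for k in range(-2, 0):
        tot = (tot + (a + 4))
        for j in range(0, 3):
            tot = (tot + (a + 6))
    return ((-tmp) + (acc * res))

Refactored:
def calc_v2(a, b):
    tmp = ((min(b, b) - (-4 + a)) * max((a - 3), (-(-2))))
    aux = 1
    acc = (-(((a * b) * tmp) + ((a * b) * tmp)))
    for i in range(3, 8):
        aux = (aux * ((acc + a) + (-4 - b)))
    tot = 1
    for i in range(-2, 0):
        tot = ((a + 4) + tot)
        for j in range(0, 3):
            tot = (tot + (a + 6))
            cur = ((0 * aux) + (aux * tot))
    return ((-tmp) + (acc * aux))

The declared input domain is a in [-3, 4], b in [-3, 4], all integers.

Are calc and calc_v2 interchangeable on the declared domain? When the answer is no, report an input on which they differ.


This is a faithful refactor — constant usage differs, arithmetic usage differs, local variable names differ, statement counts differ, but the computed results match everywhere.
One worked example (a=-3, b=-2) — calc: tmp = 10; res = 1; acc = -120; [k=3]; res = -125; [k=4]; res = 15625; [k=5]; res = -1953125; [k=6]; res = 244140625; [k=7]; res = -30517578125; tot = 1; [k=-2]; tot = 2; [j=0]; tot = 5; [j=1]; tot = 8; [j=2]; tot = 11; [k=-1]; tot = 12; [j=0]; tot = 15; [j=1]; tot = 18; [j=2]; tot = 21; return 3662109374990; calc_v2: tmp = 10; aux = 1; acc = -120; [i=3]; aux = -125; [i=4]; aux = 15625; [i=5]; aux = -1953125; [i=6]; aux = 244140625; [i=7]; aux = -30517578125; tot = 1; [i=-2]; tot = 2; [j=0]; tot = 5; cur = -152587890625; [j=1]; tot = 8; cur = -244140625000; [j=2]; tot = 11; cur = -335693359375; [i=-1]; tot = 12; [j=0]; tot = 15; cur = -457763671875; [j=1]; tot = 18; cur = -549316406250; [j=2]; tot = 21; cur = -640869140625; return 3662109374990; agreement on 3662109374990.
Checked all 64 inputs in the declared domain: the outputs agree on every one.
verdict: equivalent
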